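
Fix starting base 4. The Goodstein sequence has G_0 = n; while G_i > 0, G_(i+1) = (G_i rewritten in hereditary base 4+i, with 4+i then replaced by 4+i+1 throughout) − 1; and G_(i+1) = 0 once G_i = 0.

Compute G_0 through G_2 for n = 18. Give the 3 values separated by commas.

18, 26, 36

G_0=18  [base 4] 4^2 + 2  →[4↦5]→  5^2 + 2 = 27  −1 ⇒ G_1=26
G_1=26  [base 5] 5^2 + 1  →[5↦6]→  6^2 + 1 = 37  −1 ⇒ G_2=36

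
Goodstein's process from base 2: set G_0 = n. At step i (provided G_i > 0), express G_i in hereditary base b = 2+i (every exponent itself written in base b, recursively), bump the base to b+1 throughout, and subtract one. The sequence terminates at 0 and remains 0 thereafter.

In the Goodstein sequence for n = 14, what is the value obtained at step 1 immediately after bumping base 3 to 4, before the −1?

1282

G_0 = 14. HB_2(14) = 2^(2 + 1) + 2^2 + 2. Bump = 111. G_1 = 110.
G_1 = 110. HB_3(110) = 3^(3 + 1) + 3^3 + 2. Bump = 1282. G_2 = 1281.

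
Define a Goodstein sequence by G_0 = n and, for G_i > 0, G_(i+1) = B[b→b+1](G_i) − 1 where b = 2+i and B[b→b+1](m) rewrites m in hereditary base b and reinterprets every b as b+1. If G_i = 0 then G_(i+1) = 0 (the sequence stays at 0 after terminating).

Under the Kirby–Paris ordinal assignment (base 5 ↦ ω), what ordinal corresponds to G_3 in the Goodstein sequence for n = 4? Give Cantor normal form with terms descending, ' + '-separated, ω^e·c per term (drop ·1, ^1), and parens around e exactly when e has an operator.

ω^2·2 + ω·2

step 0: 4 = 2^2; sub 3 for 2: 3^3; = 27; G_1 = 27−1 = 26
step 1: 26 = 2·3^2 + 2·3 + 2; sub 4 for 3: 2·4^2 + 2·4 + 2; = 42; G_2 = 42−1 = 41
step 2: 41 = 2·4^2 + 2·4 + 1; sub 5 for 4: 2·5^2 + 2·5 + 1; = 61; G_3 = 61−1 = 60
step 3: 60 = 2·5^2 + 2·5; sub 6 for 5: 2·6^2 + 2·6; = 84; G_4 = 84−1 = 83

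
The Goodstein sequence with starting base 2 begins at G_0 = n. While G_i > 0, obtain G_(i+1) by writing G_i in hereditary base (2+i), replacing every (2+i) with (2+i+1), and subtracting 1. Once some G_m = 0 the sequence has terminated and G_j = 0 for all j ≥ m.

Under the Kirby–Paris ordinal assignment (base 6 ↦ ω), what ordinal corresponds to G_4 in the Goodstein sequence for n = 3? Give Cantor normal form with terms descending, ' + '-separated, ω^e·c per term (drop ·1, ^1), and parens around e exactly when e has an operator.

step 0: 3 = 2 + 1; sub 3 for 2: 3 + 1; = 4; G_1 = 4−1 = 3
step 1: 3 = 3; sub 4 for 3: 4; = 4; G_2 = 4−1 = 3
step 2: 3 = 3; sub 5 for 4: 3; = 3; G_3 = 3−1 = 2
step 3: 2 = 2; sub 6 for 5: 2; = 2; G_4 = 2−1 = 1
step 4: 1 = 1; sub 7 for 6: 1; = 1; G_5 = 1−1 = 0

1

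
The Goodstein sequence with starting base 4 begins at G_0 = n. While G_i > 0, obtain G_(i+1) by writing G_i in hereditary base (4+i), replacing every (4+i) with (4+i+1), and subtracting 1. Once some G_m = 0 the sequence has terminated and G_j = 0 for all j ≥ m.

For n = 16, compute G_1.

24

G_0=16  [base 4] 4^2  →[4↦5]→  5^2 = 25  −1 ⇒ G_1=24
G_1=24  [base 5] 4·5 + 4  →[5↦6]→  4·6 + 4 = 28  −1 ⇒ G_2=27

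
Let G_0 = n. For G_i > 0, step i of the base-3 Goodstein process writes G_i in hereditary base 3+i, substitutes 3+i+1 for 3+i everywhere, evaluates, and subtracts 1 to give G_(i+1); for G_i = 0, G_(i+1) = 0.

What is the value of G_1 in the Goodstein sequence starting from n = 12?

19

[0] 12 ≡ 3^2 + 3 (base 3). Lift 4: 20. −1: 19.
[1] 19 ≡ 4^2 + 3 (base 4). Lift 5: 28. −1: 27.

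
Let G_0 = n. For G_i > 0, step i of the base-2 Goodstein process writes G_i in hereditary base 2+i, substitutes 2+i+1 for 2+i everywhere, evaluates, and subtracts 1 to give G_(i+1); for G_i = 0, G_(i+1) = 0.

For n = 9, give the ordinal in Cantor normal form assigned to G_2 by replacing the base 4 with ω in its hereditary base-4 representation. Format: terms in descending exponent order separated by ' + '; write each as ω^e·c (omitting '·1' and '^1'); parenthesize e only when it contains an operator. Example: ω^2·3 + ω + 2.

ω^ω·3 + ω^3·3 + ω^2·3 + ω·3 + 3

9 —HB2→ 2^(2 + 1) + 1 —bump→ 3^(3 + 1) + 1 = 82 —(−1)→ 81
81 —HB3→ 3^(3 + 1) —bump→ 4^(4 + 1) = 1024 —(−1)→ 1023
1023 —HB4→ 3·4^4 + 3·4^3 + 3·4^2 + 3·4 + 3 —bump→ 3·5^5 + 3·5^3 + 3·5^2 + 3·5 + 3 = 9843 —(−1)→ 9842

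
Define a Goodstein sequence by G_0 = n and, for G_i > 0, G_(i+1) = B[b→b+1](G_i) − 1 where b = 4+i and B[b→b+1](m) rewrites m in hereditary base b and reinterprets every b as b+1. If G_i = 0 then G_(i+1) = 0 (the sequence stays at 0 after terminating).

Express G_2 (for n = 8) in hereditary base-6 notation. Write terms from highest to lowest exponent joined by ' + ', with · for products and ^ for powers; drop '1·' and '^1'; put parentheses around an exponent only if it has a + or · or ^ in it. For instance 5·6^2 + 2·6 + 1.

6 + 3

i=0: 8 = 2·4 (b=4); 4→5: 2·5 = 10; 10−1 = 9
i=1: 9 = 5 + 4 (b=5); 5→6: 6 + 4 = 10; 10−1 = 9
i=2: 9 = 6 + 3 (b=6); 6→7: 7 + 3 = 10; 10−1 = 9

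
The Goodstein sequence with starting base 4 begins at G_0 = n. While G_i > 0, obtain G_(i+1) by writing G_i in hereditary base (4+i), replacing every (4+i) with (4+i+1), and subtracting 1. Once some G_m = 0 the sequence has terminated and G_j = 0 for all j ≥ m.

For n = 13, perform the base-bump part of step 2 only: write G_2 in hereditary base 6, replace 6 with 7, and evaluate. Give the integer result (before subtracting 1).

G_0 = 13. HB_4(13) = 3·4 + 1. Bump = 16. G_1 = 15.
G_1 = 15. HB_5(15) = 3·5. Bump = 18. G_2 = 17.
G_2 = 17. HB_6(17) = 2·6 + 5. Bump = 19. G_3 = 18.

19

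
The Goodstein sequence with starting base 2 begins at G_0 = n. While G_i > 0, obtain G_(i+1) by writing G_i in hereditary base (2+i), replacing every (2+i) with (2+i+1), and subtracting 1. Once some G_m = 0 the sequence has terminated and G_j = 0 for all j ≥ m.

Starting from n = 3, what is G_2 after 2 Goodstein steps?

3

i=0: 3 = 2 + 1 (b=2); 2→3: 3 + 1 = 4; 4−1 = 3
i=1: 3 = 3 (b=3); 3→4: 4 = 4; 4−1 = 3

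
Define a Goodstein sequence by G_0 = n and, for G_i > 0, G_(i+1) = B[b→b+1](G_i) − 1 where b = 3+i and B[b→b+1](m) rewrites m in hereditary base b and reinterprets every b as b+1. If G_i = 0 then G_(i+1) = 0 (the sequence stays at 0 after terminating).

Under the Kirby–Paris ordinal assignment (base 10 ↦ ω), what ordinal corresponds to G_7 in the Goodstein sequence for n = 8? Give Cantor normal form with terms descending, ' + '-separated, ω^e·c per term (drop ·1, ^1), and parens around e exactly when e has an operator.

i=0: 8 = 2·3 + 2 (b=3); 3→4: 2·4 + 2 = 10; 10−1 = 9
i=1: 9 = 2·4 + 1 (b=4); 4→5: 2·5 + 1 = 11; 11−1 = 10
i=2: 10 = 2·5 (b=5); 5→6: 2·6 = 12; 12−1 = 11
i=3: 11 = 6 + 5 (b=6); 6→7: 7 + 5 = 12; 12−1 = 11
i=4: 11 = 7 + 4 (b=7); 7→8: 8 + 4 = 12; 12−1 = 11
i=5: 11 = 8 + 3 (b=8); 8→9: 9 + 3 = 12; 12−1 = 11
i=6: 11 = 9 + 2 (b=9); 9→10: 10 + 2 = 12; 12−1 = 11

ω + 1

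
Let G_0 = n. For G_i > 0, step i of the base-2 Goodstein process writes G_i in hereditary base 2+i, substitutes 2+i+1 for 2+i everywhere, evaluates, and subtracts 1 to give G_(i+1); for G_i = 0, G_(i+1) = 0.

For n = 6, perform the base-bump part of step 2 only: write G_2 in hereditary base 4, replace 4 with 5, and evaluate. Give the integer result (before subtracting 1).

3126

6 —HB2→ 2^2 + 2 —bump→ 3^3 + 3 = 30 —(−1)→ 29
29 —HB3→ 3^3 + 2 —bump→ 4^4 + 2 = 258 —(−1)→ 257
257 —HB4→ 4^4 + 1 —bump→ 5^5 + 1 = 3126 —(−1)→ 3125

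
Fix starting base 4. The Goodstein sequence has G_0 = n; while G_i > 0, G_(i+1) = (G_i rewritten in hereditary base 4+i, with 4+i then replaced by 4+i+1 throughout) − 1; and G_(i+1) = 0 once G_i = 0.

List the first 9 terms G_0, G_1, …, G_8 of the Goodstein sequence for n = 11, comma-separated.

G_0 = 11. HB_4(11) = 2·4 + 3. Bump = 13. G_1 = 12.
G_1 = 12. HB_5(12) = 2·5 + 2. Bump = 14. G_2 = 13.
G_2 = 13. HB_6(13) = 2·6 + 1. Bump = 15. G_3 = 14.
G_3 = 14. HB_7(14) = 2·7. Bump = 16. G_4 = 15.
G_4 = 15. HB_8(15) = 8 + 7. Bump = 16. G_5 = 15.
G_5 = 15. HB_9(15) = 9 + 6. Bump = 16. G_6 = 15.
G_6 = 15. HB_10(15) = 10 + 5. Bump = 16. G_7 = 15.
G_7 = 15. HB_11(15) = 11 + 4. Bump = 16. G_8 = 15.

11, 12, 13, 14, 15, 15, 15, 15, 15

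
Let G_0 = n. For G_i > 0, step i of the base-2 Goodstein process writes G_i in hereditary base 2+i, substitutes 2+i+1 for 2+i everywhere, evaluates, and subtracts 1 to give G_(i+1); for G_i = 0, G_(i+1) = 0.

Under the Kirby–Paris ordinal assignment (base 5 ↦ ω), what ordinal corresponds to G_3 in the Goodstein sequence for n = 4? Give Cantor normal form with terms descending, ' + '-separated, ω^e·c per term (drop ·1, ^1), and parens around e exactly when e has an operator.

4 —HB2→ 2^2 —bump→ 3^3 = 27 —(−1)→ 26
26 —HB3→ 2·3^2 + 2·3 + 2 —bump→ 2·4^2 + 2·4 + 2 = 42 —(−1)→ 41
41 —HB4→ 2·4^2 + 2·4 + 1 —bump→ 2·5^2 + 2·5 + 1 = 61 —(−1)→ 60
60 —HB5→ 2·5^2 + 2·5 —bump→ 2·6^2 + 2·6 = 84 —(−1)→ 83

ω^2·2 + ω·2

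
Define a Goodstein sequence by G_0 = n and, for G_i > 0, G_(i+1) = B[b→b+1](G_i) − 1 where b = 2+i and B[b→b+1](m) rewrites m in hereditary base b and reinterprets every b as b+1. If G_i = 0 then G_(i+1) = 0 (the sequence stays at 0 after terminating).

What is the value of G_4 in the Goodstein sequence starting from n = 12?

base 2: 12 = 2^(2 + 1) + 2^2; at 3: 3^(3 + 1) + 3^3 = 108; next = 107
base 3: 107 = 3^(3 + 1) + 2·3^2 + 2·3 + 2; at 4: 4^(4 + 1) + 2·4^2 + 2·4 + 2 = 1066; next = 1065
base 4: 1065 = 4^(4 + 1) + 2·4^2 + 2·4 + 1; at 5: 5^(5 + 1) + 2·5^2 + 2·5 + 1 = 15686; next = 15685
base 5: 15685 = 5^(5 + 1) + 2·5^2 + 2·5; at 6: 6^(6 + 1) + 2·6^2 + 2·6 = 280020; next = 280019
base 6: 280019 = 6^(6 + 1) + 2·6^2 + 6 + 5; at 7: 7^(7 + 1) + 2·7^2 + 7 + 5 = 5764911; next = 5764910

280019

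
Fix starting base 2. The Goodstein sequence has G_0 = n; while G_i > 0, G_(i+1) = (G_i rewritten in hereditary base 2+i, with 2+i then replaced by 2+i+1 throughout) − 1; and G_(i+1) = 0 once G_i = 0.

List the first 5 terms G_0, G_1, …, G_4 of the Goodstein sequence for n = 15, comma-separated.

[0] 15 ≡ 2^(2 + 1) + 2^2 + 2 + 1 (base 2). Lift 3: 112. −1: 111.
[1] 111 ≡ 3^(3 + 1) + 3^3 + 3 (base 3). Lift 4: 1284. −1: 1283.
[2] 1283 ≡ 4^(4 + 1) + 4^4 + 3 (base 4). Lift 5: 18753. −1: 18752.
[3] 18752 ≡ 5^(5 + 1) + 5^5 + 2 (base 5). Lift 6: 326594. −1: 326593.

15, 111, 1283, 18752, 326593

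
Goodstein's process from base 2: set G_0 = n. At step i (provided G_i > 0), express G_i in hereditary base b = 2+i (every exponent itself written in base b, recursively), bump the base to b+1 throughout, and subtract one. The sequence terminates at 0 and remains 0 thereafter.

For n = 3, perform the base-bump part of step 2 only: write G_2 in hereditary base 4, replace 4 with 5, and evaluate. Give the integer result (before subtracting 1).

3

3 —HB2→ 2 + 1 —bump→ 3 + 1 = 4 —(−1)→ 3
3 —HB3→ 3 —bump→ 4 = 4 —(−1)→ 3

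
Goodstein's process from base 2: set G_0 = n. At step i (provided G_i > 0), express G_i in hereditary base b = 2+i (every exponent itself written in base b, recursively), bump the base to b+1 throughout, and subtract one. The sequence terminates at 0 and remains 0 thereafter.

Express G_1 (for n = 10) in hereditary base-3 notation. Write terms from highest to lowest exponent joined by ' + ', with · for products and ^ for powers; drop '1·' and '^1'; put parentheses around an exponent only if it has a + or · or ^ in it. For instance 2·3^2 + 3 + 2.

[0] 10 ≡ 2^(2 + 1) + 2 (base 2). Lift 3: 84. −1: 83.
[1] 83 ≡ 3^(3 + 1) + 2 (base 3). Lift 4: 1026. −1: 1025.

3^(3 + 1) + 2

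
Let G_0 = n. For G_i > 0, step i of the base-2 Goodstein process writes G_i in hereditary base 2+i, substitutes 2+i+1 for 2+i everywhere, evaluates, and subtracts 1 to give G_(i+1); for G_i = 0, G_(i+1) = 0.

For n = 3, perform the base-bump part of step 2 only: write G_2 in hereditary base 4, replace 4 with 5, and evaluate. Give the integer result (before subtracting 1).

3

(0) 3|_2 = 2 + 1 ↦ 3 + 1|_3 = 4 ⇒ 3
(1) 3|_3 = 3 ↦ 4|_4 = 4 ⇒ 3
(2) 3|_4 = 3 ↦ 3|_5 = 3 ⇒ 2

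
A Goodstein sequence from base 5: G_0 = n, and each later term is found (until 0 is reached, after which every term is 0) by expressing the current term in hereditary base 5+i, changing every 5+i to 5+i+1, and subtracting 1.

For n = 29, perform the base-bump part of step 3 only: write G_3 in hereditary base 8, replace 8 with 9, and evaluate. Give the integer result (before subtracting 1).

G_0 = 29. HB_5(29) = 5^2 + 4. Bump = 40. G_1 = 39.
G_1 = 39. HB_6(39) = 6^2 + 3. Bump = 52. G_2 = 51.
G_2 = 51. HB_7(51) = 7^2 + 2. Bump = 66. G_3 = 65.
G_3 = 65. HB_8(65) = 8^2 + 1. Bump = 82. G_4 = 81.

82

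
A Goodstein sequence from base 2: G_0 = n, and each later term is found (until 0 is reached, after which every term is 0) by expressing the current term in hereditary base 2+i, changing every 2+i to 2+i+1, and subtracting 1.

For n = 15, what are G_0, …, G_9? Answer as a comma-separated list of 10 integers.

15 —HB2→ 2^(2 + 1) + 2^2 + 2 + 1 —bump→ 3^(3 + 1) + 3^3 + 3 + 1 = 112 —(−1)→ 111
111 —HB3→ 3^(3 + 1) + 3^3 + 3 —bump→ 4^(4 + 1) + 4^4 + 4 = 1284 —(−1)→ 1283
1283 —HB4→ 4^(4 + 1) + 4^4 + 3 —bump→ 5^(5 + 1) + 5^5 + 3 = 18753 —(−1)→ 18752
18752 —HB5→ 5^(5 + 1) + 5^5 + 2 —bump→ 6^(6 + 1) + 6^6 + 2 = 326594 —(−1)→ 326593
326593 —HB6→ 6^(6 + 1) + 6^6 + 1 —bump→ 7^(7 + 1) + 7^7 + 1 = 6588345 —(−1)→ 6588344
6588344 —HB7→ 7^(7 + 1) + 7^7 —bump→ 8^(8 + 1) + 8^8 = 150994944 —(−1)→ 150994943
150994943 —HB8→ 8^(8 + 1) + 7·8^7 + 7·8^6 + 7·8^5 + 7·8^4 + 7·8^3 + 7·8^2 + 7·8 + 7 —bump→ 9^(9 + 1) + 7·9^7 + 7·9^6 + 7·9^5 + 7·9^4 + 7·9^3 + 7·9^2 + 7·9 + 7 = 3524450281 —(−1)→ 3524450280
3524450280 —HB9→ 9^(9 + 1) + 7·9^7 + 7·9^6 + 7·9^5 + 7·9^4 + 7·9^3 + 7·9^2 + 7·9 + 6 —bump→ 10^(10 + 1) + 7·10^7 + 7·10^6 + 7·10^5 + 7·10^4 + 7·10^3 + 7·10^2 + 7·10 + 6 = 100077777776 —(−1)→ 100077777775
100077777775 —HB10→ 10^(10 + 1) + 7·10^7 + 7·10^6 + 7·10^5 + 7·10^4 + 7·10^3 + 7·10^2 + 7·10 + 5 —bump→ 11^(11 + 1) + 7·11^7 + 7·11^6 + 7·11^5 + 7·11^4 + 7·11^3 + 7·11^2 + 7·11 + 5 = 3138578427935 —(−1)→ 3138578427934

15, 111, 1283, 18752, 326593, 6588344, 150994943, 3524450280, 100077777775, 3138578427934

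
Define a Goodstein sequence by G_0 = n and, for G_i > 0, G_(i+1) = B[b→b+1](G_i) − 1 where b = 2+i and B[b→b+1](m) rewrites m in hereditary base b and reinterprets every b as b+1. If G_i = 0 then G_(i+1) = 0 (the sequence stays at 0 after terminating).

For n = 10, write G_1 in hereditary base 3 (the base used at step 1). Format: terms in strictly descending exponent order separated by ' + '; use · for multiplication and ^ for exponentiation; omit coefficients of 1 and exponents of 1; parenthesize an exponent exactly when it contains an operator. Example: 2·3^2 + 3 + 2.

10 —HB2→ 2^(2 + 1) + 2 —bump→ 3^(3 + 1) + 3 = 84 —(−1)→ 83
83 —HB3→ 3^(3 + 1) + 2 —bump→ 4^(4 + 1) + 2 = 1026 —(−1)→ 1025

3^(3 + 1) + 2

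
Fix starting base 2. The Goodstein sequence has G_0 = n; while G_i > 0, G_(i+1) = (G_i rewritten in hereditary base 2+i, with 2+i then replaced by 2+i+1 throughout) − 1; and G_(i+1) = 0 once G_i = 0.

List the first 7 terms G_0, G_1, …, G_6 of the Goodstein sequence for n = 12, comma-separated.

12, 107, 1065, 15685, 280019, 5764910, 134217867

G_0 = 12. HB_2(12) = 2^(2 + 1) + 2^2. Bump = 108. G_1 = 107.
G_1 = 107. HB_3(107) = 3^(3 + 1) + 2·3^2 + 2·3 + 2. Bump = 1066. G_2 = 1065.
G_2 = 1065. HB_4(1065) = 4^(4 + 1) + 2·4^2 + 2·4 + 1. Bump = 15686. G_3 = 15685.
G_3 = 15685. HB_5(15685) = 5^(5 + 1) + 2·5^2 + 2·5. Bump = 280020. G_4 = 280019.
G_4 = 280019. HB_6(280019) = 6^(6 + 1) + 2·6^2 + 6 + 5. Bump = 5764911. G_5 = 5764910.
G_5 = 5764910. HB_7(5764910) = 7^(7 + 1) + 2·7^2 + 7 + 4. Bump = 134217868. G_6 = 134217867.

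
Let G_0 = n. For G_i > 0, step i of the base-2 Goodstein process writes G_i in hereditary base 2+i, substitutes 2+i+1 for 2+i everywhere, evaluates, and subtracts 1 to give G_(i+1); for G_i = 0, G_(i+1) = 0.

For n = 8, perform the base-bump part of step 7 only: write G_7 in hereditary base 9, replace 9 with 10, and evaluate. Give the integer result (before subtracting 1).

20000000212

[0] 8 ≡ 2^(2 + 1) (base 2). Lift 3: 81. −1: 80.
[1] 80 ≡ 2·3^3 + 2·3^2 + 2·3 + 2 (base 3). Lift 4: 554. −1: 553.
[2] 553 ≡ 2·4^4 + 2·4^2 + 2·4 + 1 (base 4). Lift 5: 6311. −1: 6310.
[3] 6310 ≡ 2·5^5 + 2·5^2 + 2·5 (base 5). Lift 6: 93396. −1: 93395.
[4] 93395 ≡ 2·6^6 + 2·6^2 + 6 + 5 (base 6). Lift 7: 1647196. −1: 1647195.
[5] 1647195 ≡ 2·7^7 + 2·7^2 + 7 + 4 (base 7). Lift 8: 33554572. −1: 33554571.
[6] 33554571 ≡ 2·8^8 + 2·8^2 + 8 + 3 (base 8). Lift 9: 774841152. −1: 774841151.
[7] 774841151 ≡ 2·9^9 + 2·9^2 + 9 + 2 (base 9). Lift 10: 20000000212. −1: 20000000211.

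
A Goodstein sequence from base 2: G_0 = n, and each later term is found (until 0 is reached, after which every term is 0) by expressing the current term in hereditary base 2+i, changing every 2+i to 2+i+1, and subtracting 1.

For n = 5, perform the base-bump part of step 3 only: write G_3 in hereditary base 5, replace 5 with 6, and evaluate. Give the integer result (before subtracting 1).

776

5 —HB2→ 2^2 + 1 —bump→ 3^3 + 1 = 28 —(−1)→ 27
27 —HB3→ 3^3 —bump→ 4^4 = 256 —(−1)→ 255
255 —HB4→ 3·4^3 + 3·4^2 + 3·4 + 3 —bump→ 3·5^3 + 3·5^2 + 3·5 + 3 = 468 —(−1)→ 467
467 —HB5→ 3·5^3 + 3·5^2 + 3·5 + 2 —bump→ 3·6^3 + 3·6^2 + 3·6 + 2 = 776 —(−1)→ 775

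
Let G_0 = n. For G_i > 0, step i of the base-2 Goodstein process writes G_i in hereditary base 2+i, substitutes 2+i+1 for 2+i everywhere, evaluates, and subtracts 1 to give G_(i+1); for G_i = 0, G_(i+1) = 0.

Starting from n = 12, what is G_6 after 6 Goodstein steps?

G_0 = 12. HB_2(12) = 2^(2 + 1) + 2^2. Bump = 108. G_1 = 107.
G_1 = 107. HB_3(107) = 3^(3 + 1) + 2·3^2 + 2·3 + 2. Bump = 1066. G_2 = 1065.
G_2 = 1065. HB_4(1065) = 4^(4 + 1) + 2·4^2 + 2·4 + 1. Bump = 15686. G_3 = 15685.
G_3 = 15685. HB_5(15685) = 5^(5 + 1) + 2·5^2 + 2·5. Bump = 280020. G_4 = 280019.
G_4 = 280019. HB_6(280019) = 6^(6 + 1) + 2·6^2 + 6 + 5. Bump = 5764911. G_5 = 5764910.
G_5 = 5764910. HB_7(5764910) = 7^(7 + 1) + 2·7^2 + 7 + 4. Bump = 134217868. G_6 = 134217867.
G_6 = 134217867. HB_8(134217867) = 8^(8 + 1) + 2·8^2 + 8 + 3. Bump = 3486784575. G_7 = 3486784574.

134217867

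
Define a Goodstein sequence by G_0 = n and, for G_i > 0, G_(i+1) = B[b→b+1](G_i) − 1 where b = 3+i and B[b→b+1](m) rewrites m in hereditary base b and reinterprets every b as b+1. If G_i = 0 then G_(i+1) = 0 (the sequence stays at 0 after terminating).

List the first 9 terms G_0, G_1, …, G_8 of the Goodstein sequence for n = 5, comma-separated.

step 0: 5 = 3 + 2; sub 4 for 3: 4 + 2; = 6; G_1 = 6−1 = 5
step 1: 5 = 4 + 1; sub 5 for 4: 5 + 1; = 6; G_2 = 6−1 = 5
step 2: 5 = 5; sub 6 for 5: 6; = 6; G_3 = 6−1 = 5
step 3: 5 = 5; sub 7 for 6: 5; = 5; G_4 = 5−1 = 4
step 4: 4 = 4; sub 8 for 7: 4; = 4; G_5 = 4−1 = 3
step 5: 3 = 3; sub 9 for 8: 3; = 3; G_6 = 3−1 = 2
step 6: 2 = 2; sub 10 for 9: 2; = 2; G_7 = 2−1 = 1
step 7: 1 = 1; sub 11 for 10: 1; = 1; G_8 = 1−1 = 0

5, 5, 5, 5, 4, 3, 2, 1, 0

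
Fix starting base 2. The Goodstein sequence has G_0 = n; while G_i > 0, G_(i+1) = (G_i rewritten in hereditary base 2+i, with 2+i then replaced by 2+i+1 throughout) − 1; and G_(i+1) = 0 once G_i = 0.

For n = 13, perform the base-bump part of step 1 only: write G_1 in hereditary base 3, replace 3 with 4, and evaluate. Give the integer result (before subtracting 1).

1280

G_0=13  [base 2] 2^(2 + 1) + 2^2 + 1  →[2↦3]→  3^(3 + 1) + 3^3 + 1 = 109  −1 ⇒ G_1=108
G_1=108  [base 3] 3^(3 + 1) + 3^3  →[3↦4]→  4^(4 + 1) + 4^4 = 1280  −1 ⇒ G_2=1279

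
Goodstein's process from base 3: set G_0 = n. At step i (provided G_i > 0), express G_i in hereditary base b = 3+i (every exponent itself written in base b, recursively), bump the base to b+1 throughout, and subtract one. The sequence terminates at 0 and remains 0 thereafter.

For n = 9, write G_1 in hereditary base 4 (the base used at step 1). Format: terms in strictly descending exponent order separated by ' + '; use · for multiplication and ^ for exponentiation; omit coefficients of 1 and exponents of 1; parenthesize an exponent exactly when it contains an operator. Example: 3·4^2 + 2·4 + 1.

3·4 + 3

9 —HB3→ 3^2 —bump→ 4^2 = 16 —(−1)→ 15
15 —HB4→ 3·4 + 3 —bump→ 3·5 + 3 = 18 —(−1)→ 17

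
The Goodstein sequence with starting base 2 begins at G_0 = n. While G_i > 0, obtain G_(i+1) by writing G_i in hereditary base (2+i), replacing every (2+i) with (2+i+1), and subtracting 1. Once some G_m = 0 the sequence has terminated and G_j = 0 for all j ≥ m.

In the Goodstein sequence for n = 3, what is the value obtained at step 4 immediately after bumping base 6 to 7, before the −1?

1

step 0: 3 = 2 + 1; sub 3 for 2: 3 + 1; = 4; G_1 = 4−1 = 3
step 1: 3 = 3; sub 4 for 3: 4; = 4; G_2 = 4−1 = 3
step 2: 3 = 3; sub 5 for 4: 3; = 3; G_3 = 3−1 = 2
step 3: 2 = 2; sub 6 for 5: 2; = 2; G_4 = 2−1 = 1
step 4: 1 = 1; sub 7 for 6: 1; = 1; G_5 = 1−1 = 0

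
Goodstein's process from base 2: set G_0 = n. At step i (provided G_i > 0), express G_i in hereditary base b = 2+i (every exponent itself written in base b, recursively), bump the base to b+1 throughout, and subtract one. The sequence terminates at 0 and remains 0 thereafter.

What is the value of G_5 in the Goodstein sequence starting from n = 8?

1647195

(0) 8|_2 = 2^(2 + 1) ↦ 3^(3 + 1)|_3 = 81 ⇒ 80
(1) 80|_3 = 2·3^3 + 2·3^2 + 2·3 + 2 ↦ 2·4^4 + 2·4^2 + 2·4 + 2|_4 = 554 ⇒ 553
(2) 553|_4 = 2·4^4 + 2·4^2 + 2·4 + 1 ↦ 2·5^5 + 2·5^2 + 2·5 + 1|_5 = 6311 ⇒ 6310
(3) 6310|_5 = 2·5^5 + 2·5^2 + 2·5 ↦ 2·6^6 + 2·6^2 + 2·6|_6 = 93396 ⇒ 93395
(4) 93395|_6 = 2·6^6 + 2·6^2 + 6 + 5 ↦ 2·7^7 + 2·7^2 + 7 + 5|_7 = 1647196 ⇒ 1647195
(5) 1647195|_7 = 2·7^7 + 2·7^2 + 7 + 4 ↦ 2·8^8 + 2·8^2 + 8 + 4|_8 = 33554572 ⇒ 33554571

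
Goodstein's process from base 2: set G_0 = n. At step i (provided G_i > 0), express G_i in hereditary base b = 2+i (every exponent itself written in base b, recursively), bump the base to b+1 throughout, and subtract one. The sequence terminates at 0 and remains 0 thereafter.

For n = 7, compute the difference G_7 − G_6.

20888664

step 0: 7 = 2^2 + 2 + 1; sub 3 for 2: 3^3 + 3 + 1; = 31; G_1 = 31−1 = 30
step 1: 30 = 3^3 + 3; sub 4 for 3: 4^4 + 4; = 260; G_2 = 260−1 = 259
step 2: 259 = 4^4 + 3; sub 5 for 4: 5^5 + 3; = 3128; G_3 = 3128−1 = 3127
step 3: 3127 = 5^5 + 2; sub 6 for 5: 6^6 + 2; = 46658; G_4 = 46658−1 = 46657
step 4: 46657 = 6^6 + 1; sub 7 for 6: 7^7 + 1; = 823544; G_5 = 823544−1 = 823543
step 5: 823543 = 7^7; sub 8 for 7: 8^8; = 16777216; G_6 = 16777216−1 = 16777215
step 6: 16777215 = 7·8^7 + 7·8^6 + 7·8^5 + 7·8^4 + 7·8^3 + 7·8^2 + 7·8 + 7; sub 9 for 8: 7·9^7 + 7·9^6 + 7·9^5 + 7·9^4 + 7·9^3 + 7·9^2 + 7·9 + 7; = 37665880; G_7 = 37665880−1 = 37665879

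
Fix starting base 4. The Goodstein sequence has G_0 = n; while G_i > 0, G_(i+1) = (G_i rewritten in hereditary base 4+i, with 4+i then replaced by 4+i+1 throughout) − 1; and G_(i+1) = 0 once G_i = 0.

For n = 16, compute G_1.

24

i=0: 16 = 4^2 (b=4); 4→5: 5^2 = 25; 25−1 = 24
i=1: 24 = 4·5 + 4 (b=5); 5→6: 4·6 + 4 = 28; 28−1 = 27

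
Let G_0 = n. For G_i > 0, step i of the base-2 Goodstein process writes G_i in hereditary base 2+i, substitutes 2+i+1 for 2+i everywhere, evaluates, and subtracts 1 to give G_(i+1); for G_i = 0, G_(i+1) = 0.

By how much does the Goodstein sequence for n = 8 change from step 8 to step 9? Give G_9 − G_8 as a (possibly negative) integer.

step 0: 8 = 2^(2 + 1); sub 3 for 2: 3^(3 + 1); = 81; G_1 = 81−1 = 80
step 1: 80 = 2·3^3 + 2·3^2 + 2·3 + 2; sub 4 for 3: 2·4^4 + 2·4^2 + 2·4 + 2; = 554; G_2 = 554−1 = 553
step 2: 553 = 2·4^4 + 2·4^2 + 2·4 + 1; sub 5 for 4: 2·5^5 + 2·5^2 + 2·5 + 1; = 6311; G_3 = 6311−1 = 6310
step 3: 6310 = 2·5^5 + 2·5^2 + 2·5; sub 6 for 5: 2·6^6 + 2·6^2 + 2·6; = 93396; G_4 = 93396−1 = 93395
step 4: 93395 = 2·6^6 + 2·6^2 + 6 + 5; sub 7 for 6: 2·7^7 + 2·7^2 + 7 + 5; = 1647196; G_5 = 1647196−1 = 1647195
step 5: 1647195 = 2·7^7 + 2·7^2 + 7 + 4; sub 8 for 7: 2·8^8 + 2·8^2 + 8 + 4; = 33554572; G_6 = 33554572−1 = 33554571
step 6: 33554571 = 2·8^8 + 2·8^2 + 8 + 3; sub 9 for 8: 2·9^9 + 2·9^2 + 9 + 3; = 774841152; G_7 = 774841152−1 = 774841151
step 7: 774841151 = 2·9^9 + 2·9^2 + 9 + 2; sub 10 for 9: 2·10^10 + 2·10^2 + 10 + 2; = 20000000212; G_8 = 20000000212−1 = 20000000211
step 8: 20000000211 = 2·10^10 + 2·10^2 + 10 + 1; sub 11 for 10: 2·11^11 + 2·11^2 + 11 + 1; = 570623341476; G_9 = 570623341476−1 = 570623341475

550623341264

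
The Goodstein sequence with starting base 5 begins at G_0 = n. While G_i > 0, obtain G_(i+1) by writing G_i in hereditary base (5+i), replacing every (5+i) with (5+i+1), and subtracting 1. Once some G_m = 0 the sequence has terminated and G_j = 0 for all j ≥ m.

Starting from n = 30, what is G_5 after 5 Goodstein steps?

i=0: 30 = 5^2 + 5 (b=5); 5→6: 6^2 + 6 = 42; 42−1 = 41
i=1: 41 = 6^2 + 5 (b=6); 6→7: 7^2 + 5 = 54; 54−1 = 53
i=2: 53 = 7^2 + 4 (b=7); 7→8: 8^2 + 4 = 68; 68−1 = 67
i=3: 67 = 8^2 + 3 (b=8); 8→9: 9^2 + 3 = 84; 84−1 = 83
i=4: 83 = 9^2 + 2 (b=9); 9→10: 10^2 + 2 = 102; 102−1 = 101
i=5: 101 = 10^2 + 1 (b=10); 10→11: 11^2 + 1 = 122; 122−1 = 121

101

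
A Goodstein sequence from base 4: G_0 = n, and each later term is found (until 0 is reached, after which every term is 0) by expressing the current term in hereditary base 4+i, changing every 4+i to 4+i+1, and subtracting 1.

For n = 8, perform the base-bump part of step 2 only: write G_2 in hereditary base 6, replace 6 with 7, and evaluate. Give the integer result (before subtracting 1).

10

base 4: 8 = 2·4; at 5: 2·5 = 10; next = 9
base 5: 9 = 5 + 4; at 6: 6 + 4 = 10; next = 9
base 6: 9 = 6 + 3; at 7: 7 + 3 = 10; next = 9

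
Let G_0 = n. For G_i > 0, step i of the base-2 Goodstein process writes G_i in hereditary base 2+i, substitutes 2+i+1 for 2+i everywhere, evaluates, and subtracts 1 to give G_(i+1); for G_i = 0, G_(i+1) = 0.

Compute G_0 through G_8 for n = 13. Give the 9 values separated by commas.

G_0=13  [base 2] 2^(2 + 1) + 2^2 + 1  →[2↦3]→  3^(3 + 1) + 3^3 + 1 = 109  −1 ⇒ G_1=108
G_1=108  [base 3] 3^(3 + 1) + 3^3  →[3↦4]→  4^(4 + 1) + 4^4 = 1280  −1 ⇒ G_2=1279
G_2=1279  [base 4] 4^(4 + 1) + 3·4^3 + 3·4^2 + 3·4 + 3  →[4↦5]→  5^(5 + 1) + 3·5^3 + 3·5^2 + 3·5 + 3 = 16093  −1 ⇒ G_3=16092
G_3=16092  [base 5] 5^(5 + 1) + 3·5^3 + 3·5^2 + 3·5 + 2  →[5↦6]→  6^(6 + 1) + 3·6^3 + 3·6^2 + 3·6 + 2 = 280712  −1 ⇒ G_4=280711
G_4=280711  [base 6] 6^(6 + 1) + 3·6^3 + 3·6^2 + 3·6 + 1  →[6↦7]→  7^(7 + 1) + 3·7^3 + 3·7^2 + 3·7 + 1 = 5765999  −1 ⇒ G_5=5765998
G_5=5765998  [base 7] 7^(7 + 1) + 3·7^3 + 3·7^2 + 3·7  →[7↦8]→  8^(8 + 1) + 3·8^3 + 3·8^2 + 3·8 = 134219480  −1 ⇒ G_6=134219479
G_6=134219479  [base 8] 8^(8 + 1) + 3·8^3 + 3·8^2 + 2·8 + 7  →[8↦9]→  9^(9 + 1) + 3·9^3 + 3·9^2 + 2·9 + 7 = 3486786856  −1 ⇒ G_7=3486786855
G_7=3486786855  [base 9] 9^(9 + 1) + 3·9^3 + 3·9^2 + 2·9 + 6  →[9↦10]→  10^(10 + 1) + 3·10^3 + 3·10^2 + 2·10 + 6 = 100000003326  −1 ⇒ G_8=100000003325

13, 108, 1279, 16092, 280711, 5765998, 134219479, 3486786855, 100000003325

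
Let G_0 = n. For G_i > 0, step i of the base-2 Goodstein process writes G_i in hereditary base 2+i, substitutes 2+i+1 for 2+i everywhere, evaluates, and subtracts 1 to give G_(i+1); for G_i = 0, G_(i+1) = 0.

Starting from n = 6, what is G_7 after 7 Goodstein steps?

(0) 6|_2 = 2^2 + 2 ↦ 3^3 + 3|_3 = 30 ⇒ 29
(1) 29|_3 = 3^3 + 2 ↦ 4^4 + 2|_4 = 258 ⇒ 257
(2) 257|_4 = 4^4 + 1 ↦ 5^5 + 1|_5 = 3126 ⇒ 3125
(3) 3125|_5 = 5^5 ↦ 6^6|_6 = 46656 ⇒ 46655
(4) 46655|_6 = 5·6^5 + 5·6^4 + 5·6^3 + 5·6^2 + 5·6 + 5 ↦ 5·7^5 + 5·7^4 + 5·7^3 + 5·7^2 + 5·7 + 5|_7 = 98040 ⇒ 98039
(5) 98039|_7 = 5·7^5 + 5·7^4 + 5·7^3 + 5·7^2 + 5·7 + 4 ↦ 5·8^5 + 5·8^4 + 5·8^3 + 5·8^2 + 5·8 + 4|_8 = 187244 ⇒ 187243
(6) 187243|_8 = 5·8^5 + 5·8^4 + 5·8^3 + 5·8^2 + 5·8 + 3 ↦ 5·9^5 + 5·9^4 + 5·9^3 + 5·9^2 + 5·9 + 3|_9 = 332148 ⇒ 332147
(7) 332147|_9 = 5·9^5 + 5·9^4 + 5·9^3 + 5·9^2 + 5·9 + 2 ↦ 5·10^5 + 5·10^4 + 5·10^3 + 5·10^2 + 5·10 + 2|_10 = 555552 ⇒ 555551

332147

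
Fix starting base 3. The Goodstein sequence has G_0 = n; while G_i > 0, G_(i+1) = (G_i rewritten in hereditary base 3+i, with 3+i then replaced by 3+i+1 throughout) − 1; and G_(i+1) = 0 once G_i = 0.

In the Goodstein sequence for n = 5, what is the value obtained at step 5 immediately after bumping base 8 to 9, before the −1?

3

G_0=5  [base 3] 3 + 2  →[3↦4]→  4 + 2 = 6  −1 ⇒ G_1=5
G_1=5  [base 4] 4 + 1  →[4↦5]→  5 + 1 = 6  −1 ⇒ G_2=5
G_2=5  [base 5] 5  →[5↦6]→  6 = 6  −1 ⇒ G_3=5
G_3=5  [base 6] 5  →[6↦7]→  5 = 5  −1 ⇒ G_4=4
G_4=4  [base 7] 4  →[7↦8]→  4 = 4  −1 ⇒ G_5=3
G_5=3  [base 8] 3  →[8↦9]→  3 = 3  −1 ⇒ G_6=2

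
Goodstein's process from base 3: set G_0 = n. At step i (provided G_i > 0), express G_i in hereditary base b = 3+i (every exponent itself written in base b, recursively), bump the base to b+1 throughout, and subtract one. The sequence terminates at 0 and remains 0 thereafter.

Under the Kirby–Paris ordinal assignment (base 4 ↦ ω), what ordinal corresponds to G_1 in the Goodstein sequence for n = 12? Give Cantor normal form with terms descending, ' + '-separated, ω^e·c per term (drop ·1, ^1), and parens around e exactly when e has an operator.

i=0: 12 = 3^2 + 3 (b=3); 3→4: 4^2 + 4 = 20; 20−1 = 19
i=1: 19 = 4^2 + 3 (b=4); 4→5: 5^2 + 3 = 28; 28−1 = 27

ω^2 + 3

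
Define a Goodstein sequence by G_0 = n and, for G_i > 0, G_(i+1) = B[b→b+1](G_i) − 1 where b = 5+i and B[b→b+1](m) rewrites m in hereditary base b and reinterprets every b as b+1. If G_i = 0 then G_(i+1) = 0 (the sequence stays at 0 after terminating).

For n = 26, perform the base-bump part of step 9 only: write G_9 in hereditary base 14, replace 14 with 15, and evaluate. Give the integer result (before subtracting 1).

step 0: 26 = 5^2 + 1; sub 6 for 5: 6^2 + 1; = 37; G_1 = 37−1 = 36
step 1: 36 = 6^2; sub 7 for 6: 7^2; = 49; G_2 = 49−1 = 48
step 2: 48 = 6·7 + 6; sub 8 for 7: 6·8 + 6; = 54; G_3 = 54−1 = 53
step 3: 53 = 6·8 + 5; sub 9 for 8: 6·9 + 5; = 59; G_4 = 59−1 = 58
step 4: 58 = 6·9 + 4; sub 10 for 9: 6·10 + 4; = 64; G_5 = 64−1 = 63
step 5: 63 = 6·10 + 3; sub 11 for 10: 6·11 + 3; = 69; G_6 = 69−1 = 68
step 6: 68 = 6·11 + 2; sub 12 for 11: 6·12 + 2; = 74; G_7 = 74−1 = 73
step 7: 73 = 6·12 + 1; sub 13 for 12: 6·13 + 1; = 79; G_8 = 79−1 = 78
step 8: 78 = 6·13; sub 14 for 13: 6·14; = 84; G_9 = 84−1 = 83

88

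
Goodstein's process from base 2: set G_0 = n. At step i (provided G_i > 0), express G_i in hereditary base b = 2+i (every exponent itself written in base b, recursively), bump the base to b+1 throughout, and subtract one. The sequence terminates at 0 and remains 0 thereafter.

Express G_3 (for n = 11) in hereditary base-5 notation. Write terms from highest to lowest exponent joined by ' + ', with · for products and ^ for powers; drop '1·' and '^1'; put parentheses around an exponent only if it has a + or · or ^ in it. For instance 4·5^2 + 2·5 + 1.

(0) 11|_2 = 2^(2 + 1) + 2 + 1 ↦ 3^(3 + 1) + 3 + 1|_3 = 85 ⇒ 84
(1) 84|_3 = 3^(3 + 1) + 3 ↦ 4^(4 + 1) + 4|_4 = 1028 ⇒ 1027
(2) 1027|_4 = 4^(4 + 1) + 3 ↦ 5^(5 + 1) + 3|_5 = 15628 ⇒ 15627
(3) 15627|_5 = 5^(5 + 1) + 2 ↦ 6^(6 + 1) + 2|_6 = 279938 ⇒ 279937

5^(5 + 1) + 2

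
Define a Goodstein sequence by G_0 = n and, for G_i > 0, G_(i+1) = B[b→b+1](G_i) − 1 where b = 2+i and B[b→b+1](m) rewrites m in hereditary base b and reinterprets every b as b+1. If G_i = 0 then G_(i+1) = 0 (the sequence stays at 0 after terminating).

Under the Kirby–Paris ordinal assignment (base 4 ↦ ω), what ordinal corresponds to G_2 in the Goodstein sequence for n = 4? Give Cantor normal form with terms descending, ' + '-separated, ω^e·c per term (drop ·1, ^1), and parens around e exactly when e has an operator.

4 —HB2→ 2^2 —bump→ 3^3 = 27 —(−1)→ 26
26 —HB3→ 2·3^2 + 2·3 + 2 —bump→ 2·4^2 + 2·4 + 2 = 42 —(−1)→ 41
41 —HB4→ 2·4^2 + 2·4 + 1 —bump→ 2·5^2 + 2·5 + 1 = 61 —(−1)→ 60

ω^2·2 + ω·2 + 1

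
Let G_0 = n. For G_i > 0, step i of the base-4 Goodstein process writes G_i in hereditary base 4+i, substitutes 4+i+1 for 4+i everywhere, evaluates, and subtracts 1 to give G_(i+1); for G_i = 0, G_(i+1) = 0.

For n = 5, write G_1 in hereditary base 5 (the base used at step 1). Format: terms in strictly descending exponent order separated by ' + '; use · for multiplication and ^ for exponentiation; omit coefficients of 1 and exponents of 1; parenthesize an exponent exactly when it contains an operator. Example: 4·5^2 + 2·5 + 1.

5

step 0: 5 = 4 + 1; sub 5 for 4: 5 + 1; = 6; G_1 = 6−1 = 5
step 1: 5 = 5; sub 6 for 5: 6; = 6; G_2 = 6−1 = 5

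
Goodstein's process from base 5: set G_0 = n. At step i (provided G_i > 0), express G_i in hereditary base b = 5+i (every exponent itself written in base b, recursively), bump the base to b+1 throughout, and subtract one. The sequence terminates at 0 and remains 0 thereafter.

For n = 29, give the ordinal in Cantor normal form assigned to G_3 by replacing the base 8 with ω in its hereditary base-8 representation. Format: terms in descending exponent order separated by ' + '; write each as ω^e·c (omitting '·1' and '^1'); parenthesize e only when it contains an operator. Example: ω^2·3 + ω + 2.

ω^2 + 1

G_0=29  [base 5] 5^2 + 4  →[5↦6]→  6^2 + 4 = 40  −1 ⇒ G_1=39
G_1=39  [base 6] 6^2 + 3  →[6↦7]→  7^2 + 3 = 52  −1 ⇒ G_2=51
G_2=51  [base 7] 7^2 + 2  →[7↦8]→  8^2 + 2 = 66  −1 ⇒ G_3=65
G_3=65  [base 8] 8^2 + 1  →[8↦9]→  9^2 + 1 = 82  −1 ⇒ G_4=81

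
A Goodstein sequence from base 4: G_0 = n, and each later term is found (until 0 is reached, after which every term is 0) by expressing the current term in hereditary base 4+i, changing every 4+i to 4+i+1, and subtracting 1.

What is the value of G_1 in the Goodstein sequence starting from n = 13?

13 —HB4→ 3·4 + 1 —bump→ 3·5 + 1 = 16 —(−1)→ 15
15 —HB5→ 3·5 —bump→ 3·6 = 18 —(−1)→ 17

15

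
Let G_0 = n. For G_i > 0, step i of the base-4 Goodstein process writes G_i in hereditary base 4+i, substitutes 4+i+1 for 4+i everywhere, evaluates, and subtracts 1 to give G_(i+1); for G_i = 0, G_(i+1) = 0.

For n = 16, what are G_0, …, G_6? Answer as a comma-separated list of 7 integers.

16, 24, 27, 30, 33, 36, 39

(0) 16|_4 = 4^2 ↦ 5^2|_5 = 25 ⇒ 24
(1) 24|_5 = 4·5 + 4 ↦ 4·6 + 4|_6 = 28 ⇒ 27
(2) 27|_6 = 4·6 + 3 ↦ 4·7 + 3|_7 = 31 ⇒ 30
(3) 30|_7 = 4·7 + 2 ↦ 4·8 + 2|_8 = 34 ⇒ 33
(4) 33|_8 = 4·8 + 1 ↦ 4·9 + 1|_9 = 37 ⇒ 36
(5) 36|_9 = 4·9 ↦ 4·10|_10 = 40 ⇒ 39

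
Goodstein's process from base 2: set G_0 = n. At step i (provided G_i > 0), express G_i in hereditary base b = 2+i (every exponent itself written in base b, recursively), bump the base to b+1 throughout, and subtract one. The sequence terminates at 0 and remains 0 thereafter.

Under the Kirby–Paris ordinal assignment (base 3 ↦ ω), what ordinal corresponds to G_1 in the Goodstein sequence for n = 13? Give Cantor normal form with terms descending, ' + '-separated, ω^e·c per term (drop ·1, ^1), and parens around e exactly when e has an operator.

base 2: 13 = 2^(2 + 1) + 2^2 + 1; at 3: 3^(3 + 1) + 3^3 + 1 = 109; next = 108
base 3: 108 = 3^(3 + 1) + 3^3; at 4: 4^(4 + 1) + 4^4 = 1280; next = 1279

ω^(ω + 1) + ω^ω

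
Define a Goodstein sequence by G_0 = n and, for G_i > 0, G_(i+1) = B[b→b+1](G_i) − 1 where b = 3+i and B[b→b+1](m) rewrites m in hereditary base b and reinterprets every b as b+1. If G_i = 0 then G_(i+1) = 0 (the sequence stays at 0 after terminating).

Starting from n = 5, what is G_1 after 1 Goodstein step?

5 —HB3→ 3 + 2 —bump→ 4 + 2 = 6 —(−1)→ 5
5 —HB4→ 4 + 1 —bump→ 5 + 1 = 6 —(−1)→ 5

5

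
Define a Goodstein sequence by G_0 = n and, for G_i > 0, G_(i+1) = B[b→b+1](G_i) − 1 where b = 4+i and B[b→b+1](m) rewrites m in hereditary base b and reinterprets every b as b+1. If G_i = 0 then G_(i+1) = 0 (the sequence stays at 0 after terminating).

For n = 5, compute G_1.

5

base 4: 5 = 4 + 1; at 5: 5 + 1 = 6; next = 5
base 5: 5 = 5; at 6: 6 = 6; next = 5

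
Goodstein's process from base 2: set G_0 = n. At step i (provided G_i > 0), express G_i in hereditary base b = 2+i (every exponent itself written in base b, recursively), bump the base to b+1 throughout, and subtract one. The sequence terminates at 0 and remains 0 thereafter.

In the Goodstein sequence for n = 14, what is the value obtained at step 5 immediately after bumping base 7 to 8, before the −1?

step 0: 14 = 2^(2 + 1) + 2^2 + 2; sub 3 for 2: 3^(3 + 1) + 3^3 + 3; = 111; G_1 = 111−1 = 110
step 1: 110 = 3^(3 + 1) + 3^3 + 2; sub 4 for 3: 4^(4 + 1) + 4^4 + 2; = 1282; G_2 = 1282−1 = 1281
step 2: 1281 = 4^(4 + 1) + 4^4 + 1; sub 5 for 4: 5^(5 + 1) + 5^5 + 1; = 18751; G_3 = 18751−1 = 18750
step 3: 18750 = 5^(5 + 1) + 5^5; sub 6 for 5: 6^(6 + 1) + 6^6; = 326592; G_4 = 326592−1 = 326591
step 4: 326591 = 6^(6 + 1) + 5·6^5 + 5·6^4 + 5·6^3 + 5·6^2 + 5·6 + 5; sub 7 for 6: 7^(7 + 1) + 5·7^5 + 5·7^4 + 5·7^3 + 5·7^2 + 5·7 + 5; = 5862841; G_5 = 5862841−1 = 5862840

134404972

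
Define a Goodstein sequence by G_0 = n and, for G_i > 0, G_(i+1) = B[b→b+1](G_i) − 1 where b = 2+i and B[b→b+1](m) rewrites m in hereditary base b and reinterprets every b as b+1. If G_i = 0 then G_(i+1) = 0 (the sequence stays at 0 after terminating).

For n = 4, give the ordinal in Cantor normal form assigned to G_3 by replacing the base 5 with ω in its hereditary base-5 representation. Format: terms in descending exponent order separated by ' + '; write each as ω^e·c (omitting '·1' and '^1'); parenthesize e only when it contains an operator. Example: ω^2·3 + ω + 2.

ω^2·2 + ω·2

(0) 4|_2 = 2^2 ↦ 3^3|_3 = 27 ⇒ 26
(1) 26|_3 = 2·3^2 + 2·3 + 2 ↦ 2·4^2 + 2·4 + 2|_4 = 42 ⇒ 41
(2) 41|_4 = 2·4^2 + 2·4 + 1 ↦ 2·5^2 + 2·5 + 1|_5 = 61 ⇒ 60
(3) 60|_5 = 2·5^2 + 2·5 ↦ 2·6^2 + 2·6|_6 = 84 ⇒ 83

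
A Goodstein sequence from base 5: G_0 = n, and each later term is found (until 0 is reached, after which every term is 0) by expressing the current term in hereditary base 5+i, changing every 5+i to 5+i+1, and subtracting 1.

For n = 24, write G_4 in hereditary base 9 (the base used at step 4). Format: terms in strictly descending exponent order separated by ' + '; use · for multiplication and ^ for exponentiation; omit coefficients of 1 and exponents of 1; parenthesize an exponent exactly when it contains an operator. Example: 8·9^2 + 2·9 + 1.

[0] 24 ≡ 4·5 + 4 (base 5). Lift 6: 28. −1: 27.
[1] 27 ≡ 4·6 + 3 (base 6). Lift 7: 31. −1: 30.
[2] 30 ≡ 4·7 + 2 (base 7). Lift 8: 34. −1: 33.
[3] 33 ≡ 4·8 + 1 (base 8). Lift 9: 37. −1: 36.

4·9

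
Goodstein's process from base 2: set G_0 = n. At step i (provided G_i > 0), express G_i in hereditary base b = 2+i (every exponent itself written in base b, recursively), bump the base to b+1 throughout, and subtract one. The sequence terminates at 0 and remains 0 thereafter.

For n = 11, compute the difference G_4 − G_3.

(0) 11|_2 = 2^(2 + 1) + 2 + 1 ↦ 3^(3 + 1) + 3 + 1|_3 = 85 ⇒ 84
(1) 84|_3 = 3^(3 + 1) + 3 ↦ 4^(4 + 1) + 4|_4 = 1028 ⇒ 1027
(2) 1027|_4 = 4^(4 + 1) + 3 ↦ 5^(5 + 1) + 3|_5 = 15628 ⇒ 15627
(3) 15627|_5 = 5^(5 + 1) + 2 ↦ 6^(6 + 1) + 2|_6 = 279938 ⇒ 279937

264310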